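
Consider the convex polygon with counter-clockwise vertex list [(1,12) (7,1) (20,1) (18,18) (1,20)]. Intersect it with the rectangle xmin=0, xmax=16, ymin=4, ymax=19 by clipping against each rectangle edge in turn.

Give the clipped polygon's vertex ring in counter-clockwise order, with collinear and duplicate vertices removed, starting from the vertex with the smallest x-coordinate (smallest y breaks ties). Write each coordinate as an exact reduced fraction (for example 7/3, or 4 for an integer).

Clipped polygon: [(1,12) (59/11,4) (16,4) (16,310/17) (19/2,19) (1,19)]

1. After x ≥ 0: [(1,12) (7,1) (20,1) (18,18) (1,20)]
2. After x ≤ 16: [(1,12) (7,1) (16,1) (16,310/17) (1,20)]
3. After y ≥ 4: [(1,12) (59/11,4) (16,4) (16,310/17) (1,20)]
4. After y ≤ 19: [(1,19) (1,12) (59/11,4) (16,4) (16,310/17) (19/2,19)]
5. Canonical ring: [(1,12) (59/11,4) (16,4) (16,310/17) (19/2,19) (1,19)]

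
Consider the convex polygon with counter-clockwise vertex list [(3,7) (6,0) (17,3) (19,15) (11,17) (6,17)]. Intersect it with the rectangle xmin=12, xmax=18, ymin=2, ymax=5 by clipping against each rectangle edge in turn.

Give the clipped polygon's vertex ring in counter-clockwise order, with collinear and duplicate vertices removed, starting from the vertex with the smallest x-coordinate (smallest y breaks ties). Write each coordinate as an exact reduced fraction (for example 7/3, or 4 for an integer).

Clipped polygon: [(12,2) (40/3,2) (17,3) (52/3,5) (12,5)]

1. After x ≥ 12: [(12,18/11) (17,3) (19,15) (12,67/4)]
2. After x ≤ 18: [(12,18/11) (17,3) (18,9) (18,61/4) (12,67/4)]
3. After y ≥ 2: [(12,2) (40/3,2) (17,3) (18,9) (18,61/4) (12,67/4)]
4. After y ≤ 5: [(12,5) (12,2) (40/3,2) (17,3) (52/3,5)]
5. Canonical ring: [(12,2) (40/3,2) (17,3) (52/3,5) (12,5)]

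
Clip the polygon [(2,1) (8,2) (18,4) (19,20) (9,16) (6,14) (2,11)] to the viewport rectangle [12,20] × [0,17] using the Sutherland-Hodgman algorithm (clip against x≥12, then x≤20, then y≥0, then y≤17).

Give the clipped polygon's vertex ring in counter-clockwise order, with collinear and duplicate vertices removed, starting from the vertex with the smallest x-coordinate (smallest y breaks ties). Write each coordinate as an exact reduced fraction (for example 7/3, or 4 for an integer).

Clipped polygon: [(12,14/5) (18,4) (301/16,17) (12,17)]

1. After x ≥ 12: [(12,14/5) (18,4) (19,20) (12,86/5)]
2. After x ≤ 20: [(12,14/5) (18,4) (19,20) (12,86/5)]
3. After y ≥ 0: [(12,14/5) (18,4) (19,20) (12,86/5)]
4. After y ≤ 17: [(12,17) (12,14/5) (18,4) (301/16,17)]
5. Canonical ring: [(12,14/5) (18,4) (301/16,17) (12,17)]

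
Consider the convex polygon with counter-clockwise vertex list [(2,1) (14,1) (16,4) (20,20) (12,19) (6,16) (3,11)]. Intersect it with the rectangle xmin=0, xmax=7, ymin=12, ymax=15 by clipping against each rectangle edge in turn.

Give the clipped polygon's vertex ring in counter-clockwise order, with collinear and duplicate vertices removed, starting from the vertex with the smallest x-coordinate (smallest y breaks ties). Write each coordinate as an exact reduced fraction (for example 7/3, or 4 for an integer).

1. After x ≥ 0: [(2,1) (14,1) (16,4) (20,20) (12,19) (6,16) (3,11)]
2. After x ≤ 7: [(2,1) (7,1) (7,33/2) (6,16) (3,11)]
3. After y ≥ 12: [(7,12) (7,33/2) (6,16) (18/5,12)]
4. After y ≤ 15: [(7,12) (7,15) (27/5,15) (18/5,12)]
5. Canonical ring: [(18/5,12) (7,12) (7,15) (27/5,15)]

Clipped polygon: [(18/5,12) (7,12) (7,15) (27/5,15)]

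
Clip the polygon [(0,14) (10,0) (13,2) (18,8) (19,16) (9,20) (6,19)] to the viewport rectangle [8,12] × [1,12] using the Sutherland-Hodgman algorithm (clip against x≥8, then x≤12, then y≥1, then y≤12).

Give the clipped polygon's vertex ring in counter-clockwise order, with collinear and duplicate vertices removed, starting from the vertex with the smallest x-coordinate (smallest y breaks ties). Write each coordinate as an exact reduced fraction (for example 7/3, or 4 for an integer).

1. After x ≥ 8: [(8,14/5) (10,0) (13,2) (18,8) (19,16) (9,20) (8,59/3)]
2. After x ≤ 12: [(8,14/5) (10,0) (12,4/3) (12,94/5) (9,20) (8,59/3)]
3. After y ≥ 1: [(8,14/5) (65/7,1) (23/2,1) (12,4/3) (12,94/5) (9,20) (8,59/3)]
4. After y ≤ 12: [(8,12) (8,14/5) (65/7,1) (23/2,1) (12,4/3) (12,12)]
5. Canonical ring: [(8,14/5) (65/7,1) (23/2,1) (12,4/3) (12,12) (8,12)]

Clipped polygon: [(8,14/5) (65/7,1) (23/2,1) (12,4/3) (12,12) (8,12)]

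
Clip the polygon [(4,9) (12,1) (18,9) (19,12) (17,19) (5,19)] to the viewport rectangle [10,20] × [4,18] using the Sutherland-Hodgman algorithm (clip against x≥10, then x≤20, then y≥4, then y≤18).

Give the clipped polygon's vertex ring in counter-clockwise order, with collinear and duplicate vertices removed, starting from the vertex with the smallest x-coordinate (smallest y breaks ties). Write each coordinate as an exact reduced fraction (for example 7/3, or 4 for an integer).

Clipped polygon: [(10,4) (57/4,4) (18,9) (19,12) (121/7,18) (10,18)]

1. After x ≥ 10: [(10,3) (12,1) (18,9) (19,12) (17,19) (10,19)]
2. After x ≤ 20: [(10,3) (12,1) (18,9) (19,12) (17,19) (10,19)]
3. After y ≥ 4: [(10,4) (57/4,4) (18,9) (19,12) (17,19) (10,19)]
4. After y ≤ 18: [(10,18) (10,4) (57/4,4) (18,9) (19,12) (121/7,18)]
5. Canonical ring: [(10,4) (57/4,4) (18,9) (19,12) (121/7,18) (10,18)]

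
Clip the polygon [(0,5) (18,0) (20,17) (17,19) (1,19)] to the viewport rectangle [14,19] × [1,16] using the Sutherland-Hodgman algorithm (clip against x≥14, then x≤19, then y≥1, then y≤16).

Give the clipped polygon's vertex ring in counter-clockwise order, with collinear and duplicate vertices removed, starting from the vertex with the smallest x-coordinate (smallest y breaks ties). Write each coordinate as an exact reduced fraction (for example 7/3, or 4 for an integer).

1. After x ≥ 14: [(14,10/9) (18,0) (20,17) (17,19) (14,19)]
2. After x ≤ 19: [(14,10/9) (18,0) (19,17/2) (19,53/3) (17,19) (14,19)]
3. After y ≥ 1: [(14,10/9) (72/5,1) (308/17,1) (19,17/2) (19,53/3) (17,19) (14,19)]
4. After y ≤ 16: [(14,16) (14,10/9) (72/5,1) (308/17,1) (19,17/2) (19,16)]
5. Canonical ring: [(14,10/9) (72/5,1) (308/17,1) (19,17/2) (19,16) (14,16)]

Clipped polygon: [(14,10/9) (72/5,1) (308/17,1) (19,17/2) (19,16) (14,16)]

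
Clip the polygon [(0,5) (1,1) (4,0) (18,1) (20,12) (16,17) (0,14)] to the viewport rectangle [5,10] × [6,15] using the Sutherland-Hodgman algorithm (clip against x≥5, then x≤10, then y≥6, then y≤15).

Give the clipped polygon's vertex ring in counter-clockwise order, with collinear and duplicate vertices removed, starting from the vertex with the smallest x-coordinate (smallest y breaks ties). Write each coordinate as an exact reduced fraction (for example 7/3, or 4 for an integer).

Clipped polygon: [(5,6) (10,6) (10,15) (16/3,15) (5,239/16)]

1. After x ≥ 5: [(5,1/14) (18,1) (20,12) (16,17) (5,239/16)]
2. After x ≤ 10: [(5,1/14) (10,3/7) (10,127/8) (5,239/16)]
3. After y ≥ 6: [(5,6) (10,6) (10,127/8) (5,239/16)]
4. After y ≤ 15: [(5,6) (10,6) (10,15) (16/3,15) (5,239/16)]
5. Canonical ring: [(5,6) (10,6) (10,15) (16/3,15) (5,239/16)]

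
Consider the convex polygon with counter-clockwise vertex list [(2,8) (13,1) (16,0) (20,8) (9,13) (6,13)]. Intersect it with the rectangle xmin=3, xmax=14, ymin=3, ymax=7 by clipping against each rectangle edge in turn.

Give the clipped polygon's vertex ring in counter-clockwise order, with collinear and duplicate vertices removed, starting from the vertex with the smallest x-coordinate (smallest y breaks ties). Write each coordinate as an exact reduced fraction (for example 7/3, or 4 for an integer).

Clipped polygon: [(25/7,7) (69/7,3) (14,3) (14,7)]

1. After x ≥ 3: [(3,37/4) (3,81/11) (13,1) (16,0) (20,8) (9,13) (6,13)]
2. After x ≤ 14: [(3,37/4) (3,81/11) (13,1) (14,2/3) (14,118/11) (9,13) (6,13)]
3. After y ≥ 3: [(3,37/4) (3,81/11) (69/7,3) (14,3) (14,118/11) (9,13) (6,13)]
4. After y ≤ 7: [(25/7,7) (69/7,3) (14,3) (14,7)]
5. Canonical ring: [(25/7,7) (69/7,3) (14,3) (14,7)]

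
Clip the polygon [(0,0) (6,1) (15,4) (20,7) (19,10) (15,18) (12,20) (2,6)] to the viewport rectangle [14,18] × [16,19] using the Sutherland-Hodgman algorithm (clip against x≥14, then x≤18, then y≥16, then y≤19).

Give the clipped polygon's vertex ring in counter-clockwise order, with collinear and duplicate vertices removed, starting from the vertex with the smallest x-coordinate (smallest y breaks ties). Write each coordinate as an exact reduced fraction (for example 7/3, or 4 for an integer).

Clipped polygon: [(14,16) (16,16) (15,18) (14,56/3)]

1. After x ≥ 14: [(14,11/3) (15,4) (20,7) (19,10) (15,18) (14,56/3)]
2. After x ≤ 18: [(14,11/3) (15,4) (18,29/5) (18,12) (15,18) (14,56/3)]
3. After y ≥ 16: [(14,16) (16,16) (15,18) (14,56/3)]
4. After y ≤ 19: [(14,16) (16,16) (15,18) (14,56/3)]
5. Canonical ring: [(14,16) (16,16) (15,18) (14,56/3)]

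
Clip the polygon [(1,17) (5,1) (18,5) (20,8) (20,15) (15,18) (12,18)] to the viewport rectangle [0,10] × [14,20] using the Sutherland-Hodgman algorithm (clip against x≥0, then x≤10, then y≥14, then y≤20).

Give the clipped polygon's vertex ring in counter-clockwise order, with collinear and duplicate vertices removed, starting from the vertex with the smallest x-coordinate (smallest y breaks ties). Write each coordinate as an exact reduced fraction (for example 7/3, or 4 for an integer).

Clipped polygon: [(1,17) (7/4,14) (10,14) (10,196/11)]

1. After x ≥ 0: [(1,17) (5,1) (18,5) (20,8) (20,15) (15,18) (12,18)]
2. After x ≤ 10: [(10,196/11) (1,17) (5,1) (10,33/13)]
3. After y ≥ 14: [(10,14) (10,196/11) (1,17) (7/4,14)]
4. After y ≤ 20: [(10,14) (10,196/11) (1,17) (7/4,14)]
5. Canonical ring: [(1,17) (7/4,14) (10,14) (10,196/11)]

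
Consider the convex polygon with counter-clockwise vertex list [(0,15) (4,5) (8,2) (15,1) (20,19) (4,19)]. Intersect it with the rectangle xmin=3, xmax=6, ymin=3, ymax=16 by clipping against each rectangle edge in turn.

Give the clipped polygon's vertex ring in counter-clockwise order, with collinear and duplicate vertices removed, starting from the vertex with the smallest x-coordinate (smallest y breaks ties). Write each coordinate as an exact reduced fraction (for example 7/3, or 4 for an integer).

Clipped polygon: [(3,15/2) (4,5) (6,7/2) (6,16) (3,16)]

1. After x ≥ 3: [(3,18) (3,15/2) (4,5) (8,2) (15,1) (20,19) (4,19)]
2. After x ≤ 6: [(3,18) (3,15/2) (4,5) (6,7/2) (6,19) (4,19)]
3. After y ≥ 3: [(3,18) (3,15/2) (4,5) (6,7/2) (6,19) (4,19)]
4. After y ≤ 16: [(3,16) (3,15/2) (4,5) (6,7/2) (6,16)]
5. Canonical ring: [(3,15/2) (4,5) (6,7/2) (6,16) (3,16)]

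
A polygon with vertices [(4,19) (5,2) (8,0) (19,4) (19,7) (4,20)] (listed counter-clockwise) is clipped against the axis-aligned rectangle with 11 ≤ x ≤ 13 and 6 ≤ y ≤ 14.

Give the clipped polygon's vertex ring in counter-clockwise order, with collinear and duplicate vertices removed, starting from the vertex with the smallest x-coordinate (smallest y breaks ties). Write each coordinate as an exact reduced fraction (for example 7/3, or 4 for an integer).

Clipped polygon: [(11,6) (13,6) (13,61/5) (11,209/15)]

1. After x ≥ 11: [(11,12/11) (19,4) (19,7) (11,209/15)]
2. After x ≤ 13: [(11,12/11) (13,20/11) (13,61/5) (11,209/15)]
3. After y ≥ 6: [(11,6) (13,6) (13,61/5) (11,209/15)]
4. After y ≤ 14: [(11,6) (13,6) (13,61/5) (11,209/15)]
5. Canonical ring: [(11,6) (13,6) (13,61/5) (11,209/15)]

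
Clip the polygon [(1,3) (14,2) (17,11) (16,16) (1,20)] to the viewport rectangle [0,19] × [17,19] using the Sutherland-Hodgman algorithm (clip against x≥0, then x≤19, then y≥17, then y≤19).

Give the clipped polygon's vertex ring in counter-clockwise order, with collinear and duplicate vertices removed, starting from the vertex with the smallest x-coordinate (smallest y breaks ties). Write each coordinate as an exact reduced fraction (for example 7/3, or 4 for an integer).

Clipped polygon: [(1,17) (49/4,17) (19/4,19) (1,19)]

1. After x ≥ 0: [(1,3) (14,2) (17,11) (16,16) (1,20)]
2. After x ≤ 19: [(1,3) (14,2) (17,11) (16,16) (1,20)]
3. After y ≥ 17: [(1,17) (49/4,17) (1,20)]
4. After y ≤ 19: [(1,19) (1,17) (49/4,17) (19/4,19)]
5. Canonical ring: [(1,17) (49/4,17) (19/4,19) (1,19)]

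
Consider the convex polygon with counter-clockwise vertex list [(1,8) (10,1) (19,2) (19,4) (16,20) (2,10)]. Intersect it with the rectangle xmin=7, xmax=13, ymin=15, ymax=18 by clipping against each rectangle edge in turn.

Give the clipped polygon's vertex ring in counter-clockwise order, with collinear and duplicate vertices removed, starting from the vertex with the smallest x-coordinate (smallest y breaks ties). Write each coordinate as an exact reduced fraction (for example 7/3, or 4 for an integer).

Clipped polygon: [(9,15) (13,15) (13,125/7)]

1. After x ≥ 7: [(7,10/3) (10,1) (19,2) (19,4) (16,20) (7,95/7)]
2. After x ≤ 13: [(7,10/3) (10,1) (13,4/3) (13,125/7) (7,95/7)]
3. After y ≥ 15: [(13,15) (13,125/7) (9,15)]
4. After y ≤ 18: [(13,15) (13,125/7) (9,15)]
5. Canonical ring: [(9,15) (13,15) (13,125/7)]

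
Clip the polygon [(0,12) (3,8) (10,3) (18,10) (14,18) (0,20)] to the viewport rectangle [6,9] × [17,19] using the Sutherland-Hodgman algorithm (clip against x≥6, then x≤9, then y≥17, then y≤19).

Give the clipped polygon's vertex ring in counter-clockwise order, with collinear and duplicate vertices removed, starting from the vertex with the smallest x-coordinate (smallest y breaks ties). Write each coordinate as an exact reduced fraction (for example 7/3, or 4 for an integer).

Clipped polygon: [(6,17) (9,17) (9,131/7) (7,19) (6,19)]

1. After x ≥ 6: [(6,41/7) (10,3) (18,10) (14,18) (6,134/7)]
2. After x ≤ 9: [(6,41/7) (9,26/7) (9,131/7) (6,134/7)]
3. After y ≥ 17: [(6,17) (9,17) (9,131/7) (6,134/7)]
4. After y ≤ 19: [(6,19) (6,17) (9,17) (9,131/7) (7,19)]
5. Canonical ring: [(6,17) (9,17) (9,131/7) (7,19) (6,19)]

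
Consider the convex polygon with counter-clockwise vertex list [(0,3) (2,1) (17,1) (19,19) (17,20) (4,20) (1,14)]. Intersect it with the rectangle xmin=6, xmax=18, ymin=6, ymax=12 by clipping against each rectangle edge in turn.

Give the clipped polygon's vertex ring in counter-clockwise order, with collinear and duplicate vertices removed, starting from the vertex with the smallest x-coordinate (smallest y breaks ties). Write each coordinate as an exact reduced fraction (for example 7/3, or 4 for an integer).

1. After x ≥ 6: [(6,1) (17,1) (19,19) (17,20) (6,20)]
2. After x ≤ 18: [(6,1) (17,1) (18,10) (18,39/2) (17,20) (6,20)]
3. After y ≥ 6: [(6,6) (158/9,6) (18,10) (18,39/2) (17,20) (6,20)]
4. After y ≤ 12: [(6,12) (6,6) (158/9,6) (18,10) (18,12)]
5. Canonical ring: [(6,6) (158/9,6) (18,10) (18,12) (6,12)]

Clipped polygon: [(6,6) (158/9,6) (18,10) (18,12) (6,12)]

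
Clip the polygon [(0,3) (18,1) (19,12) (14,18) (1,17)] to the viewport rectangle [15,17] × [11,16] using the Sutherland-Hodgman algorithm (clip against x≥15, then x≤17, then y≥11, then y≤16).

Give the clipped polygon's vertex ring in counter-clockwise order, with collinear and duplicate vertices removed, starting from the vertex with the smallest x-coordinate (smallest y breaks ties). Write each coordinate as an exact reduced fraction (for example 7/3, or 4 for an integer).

Clipped polygon: [(15,11) (17,11) (17,72/5) (47/3,16) (15,16)]

1. After x ≥ 15: [(15,4/3) (18,1) (19,12) (15,84/5)]
2. After x ≤ 17: [(15,4/3) (17,10/9) (17,72/5) (15,84/5)]
3. After y ≥ 11: [(15,11) (17,11) (17,72/5) (15,84/5)]
4. After y ≤ 16: [(15,16) (15,11) (17,11) (17,72/5) (47/3,16)]
5. Canonical ring: [(15,11) (17,11) (17,72/5) (47/3,16) (15,16)]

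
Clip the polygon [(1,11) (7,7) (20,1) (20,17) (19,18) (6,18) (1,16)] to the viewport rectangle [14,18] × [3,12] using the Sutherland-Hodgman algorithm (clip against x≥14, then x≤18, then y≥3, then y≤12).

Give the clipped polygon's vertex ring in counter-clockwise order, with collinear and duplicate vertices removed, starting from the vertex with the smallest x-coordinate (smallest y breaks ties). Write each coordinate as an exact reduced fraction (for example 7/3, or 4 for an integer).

1. After x ≥ 14: [(14,49/13) (20,1) (20,17) (19,18) (14,18)]
2. After x ≤ 18: [(14,49/13) (18,25/13) (18,18) (14,18)]
3. After y ≥ 3: [(14,49/13) (47/3,3) (18,3) (18,18) (14,18)]
4. After y ≤ 12: [(14,12) (14,49/13) (47/3,3) (18,3) (18,12)]
5. Canonical ring: [(14,49/13) (47/3,3) (18,3) (18,12) (14,12)]

Clipped polygon: [(14,49/13) (47/3,3) (18,3) (18,12) (14,12)]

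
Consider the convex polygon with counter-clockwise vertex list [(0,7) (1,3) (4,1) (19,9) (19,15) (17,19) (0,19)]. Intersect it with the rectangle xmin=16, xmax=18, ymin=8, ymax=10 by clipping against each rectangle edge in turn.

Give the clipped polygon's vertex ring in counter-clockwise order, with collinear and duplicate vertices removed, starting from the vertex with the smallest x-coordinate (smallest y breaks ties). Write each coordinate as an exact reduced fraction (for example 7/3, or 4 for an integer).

1. After x ≥ 16: [(16,37/5) (19,9) (19,15) (17,19) (16,19)]
2. After x ≤ 18: [(16,37/5) (18,127/15) (18,17) (17,19) (16,19)]
3. After y ≥ 8: [(16,8) (137/8,8) (18,127/15) (18,17) (17,19) (16,19)]
4. After y ≤ 10: [(16,10) (16,8) (137/8,8) (18,127/15) (18,10)]
5. Canonical ring: [(16,8) (137/8,8) (18,127/15) (18,10) (16,10)]

Clipped polygon: [(16,8) (137/8,8) (18,127/15) (18,10) (16,10)]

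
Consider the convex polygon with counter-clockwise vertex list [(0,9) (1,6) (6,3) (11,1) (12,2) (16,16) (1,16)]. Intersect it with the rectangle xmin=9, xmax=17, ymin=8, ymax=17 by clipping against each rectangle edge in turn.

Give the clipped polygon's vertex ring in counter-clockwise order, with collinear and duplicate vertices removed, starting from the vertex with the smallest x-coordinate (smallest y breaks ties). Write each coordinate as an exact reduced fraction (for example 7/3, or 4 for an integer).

Clipped polygon: [(9,8) (96/7,8) (16,16) (9,16)]

1. After x ≥ 9: [(9,9/5) (11,1) (12,2) (16,16) (9,16)]
2. After x ≤ 17: [(9,9/5) (11,1) (12,2) (16,16) (9,16)]
3. After y ≥ 8: [(9,8) (96/7,8) (16,16) (9,16)]
4. After y ≤ 17: [(9,8) (96/7,8) (16,16) (9,16)]
5. Canonical ring: [(9,8) (96/7,8) (16,16) (9,16)]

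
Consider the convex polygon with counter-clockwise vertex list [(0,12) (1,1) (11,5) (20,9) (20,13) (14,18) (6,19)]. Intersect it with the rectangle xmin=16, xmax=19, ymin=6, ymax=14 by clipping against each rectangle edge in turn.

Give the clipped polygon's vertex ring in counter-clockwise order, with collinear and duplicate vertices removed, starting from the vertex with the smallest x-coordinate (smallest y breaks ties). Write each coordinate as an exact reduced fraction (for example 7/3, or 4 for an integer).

Clipped polygon: [(16,65/9) (19,77/9) (19,83/6) (94/5,14) (16,14)]

1. After x ≥ 16: [(16,65/9) (20,9) (20,13) (16,49/3)]
2. After x ≤ 19: [(16,65/9) (19,77/9) (19,83/6) (16,49/3)]
3. After y ≥ 6: [(16,65/9) (19,77/9) (19,83/6) (16,49/3)]
4. After y ≤ 14: [(16,14) (16,65/9) (19,77/9) (19,83/6) (94/5,14)]
5. Canonical ring: [(16,65/9) (19,77/9) (19,83/6) (94/5,14) (16,14)]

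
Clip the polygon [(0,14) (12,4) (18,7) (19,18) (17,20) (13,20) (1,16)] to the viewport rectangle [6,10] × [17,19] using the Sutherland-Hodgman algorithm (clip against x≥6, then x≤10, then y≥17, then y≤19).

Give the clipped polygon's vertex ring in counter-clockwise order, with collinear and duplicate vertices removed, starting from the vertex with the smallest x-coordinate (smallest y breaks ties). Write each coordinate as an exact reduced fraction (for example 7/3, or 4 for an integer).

Clipped polygon: [(6,17) (10,17) (10,19) (6,53/3)]

1. After x ≥ 6: [(6,9) (12,4) (18,7) (19,18) (17,20) (13,20) (6,53/3)]
2. After x ≤ 10: [(6,9) (10,17/3) (10,19) (6,53/3)]
3. After y ≥ 17: [(6,17) (10,17) (10,19) (6,53/3)]
4. After y ≤ 19: [(6,17) (10,17) (10,19) (6,53/3)]
5. Canonical ring: [(6,17) (10,17) (10,19) (6,53/3)]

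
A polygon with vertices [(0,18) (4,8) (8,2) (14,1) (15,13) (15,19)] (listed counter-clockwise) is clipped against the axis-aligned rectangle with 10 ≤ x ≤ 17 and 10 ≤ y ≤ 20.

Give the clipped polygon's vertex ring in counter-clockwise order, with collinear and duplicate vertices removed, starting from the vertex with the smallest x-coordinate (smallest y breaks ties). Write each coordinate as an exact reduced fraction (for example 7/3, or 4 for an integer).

Clipped polygon: [(10,10) (59/4,10) (15,13) (15,19) (10,56/3)]

1. After x ≥ 10: [(10,56/3) (10,5/3) (14,1) (15,13) (15,19)]
2. After x ≤ 17: [(10,56/3) (10,5/3) (14,1) (15,13) (15,19)]
3. After y ≥ 10: [(10,56/3) (10,10) (59/4,10) (15,13) (15,19)]
4. After y ≤ 20: [(10,56/3) (10,10) (59/4,10) (15,13) (15,19)]
5. Canonical ring: [(10,10) (59/4,10) (15,13) (15,19) (10,56/3)]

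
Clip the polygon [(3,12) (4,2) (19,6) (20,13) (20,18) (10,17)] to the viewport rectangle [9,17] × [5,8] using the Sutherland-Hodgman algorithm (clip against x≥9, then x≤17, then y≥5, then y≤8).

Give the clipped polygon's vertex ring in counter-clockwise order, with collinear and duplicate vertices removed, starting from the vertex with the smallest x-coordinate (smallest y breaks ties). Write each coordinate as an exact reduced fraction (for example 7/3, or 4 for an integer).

Clipped polygon: [(9,5) (61/4,5) (17,82/15) (17,8) (9,8)]

1. After x ≥ 9: [(9,114/7) (9,10/3) (19,6) (20,13) (20,18) (10,17)]
2. After x ≤ 17: [(9,114/7) (9,10/3) (17,82/15) (17,177/10) (10,17)]
3. After y ≥ 5: [(9,114/7) (9,5) (61/4,5) (17,82/15) (17,177/10) (10,17)]
4. After y ≤ 8: [(9,8) (9,5) (61/4,5) (17,82/15) (17,8)]
5. Canonical ring: [(9,5) (61/4,5) (17,82/15) (17,8) (9,8)]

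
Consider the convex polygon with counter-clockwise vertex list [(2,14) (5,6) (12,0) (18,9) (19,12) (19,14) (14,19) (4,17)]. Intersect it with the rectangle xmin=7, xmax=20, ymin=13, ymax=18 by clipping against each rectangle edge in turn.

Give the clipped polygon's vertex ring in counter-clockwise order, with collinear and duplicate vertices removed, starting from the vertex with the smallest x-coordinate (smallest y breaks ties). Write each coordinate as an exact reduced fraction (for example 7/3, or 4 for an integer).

1. After x ≥ 7: [(7,30/7) (12,0) (18,9) (19,12) (19,14) (14,19) (7,88/5)]
2. After x ≤ 20: [(7,30/7) (12,0) (18,9) (19,12) (19,14) (14,19) (7,88/5)]
3. After y ≥ 13: [(7,13) (19,13) (19,14) (14,19) (7,88/5)]
4. After y ≤ 18: [(7,13) (19,13) (19,14) (15,18) (9,18) (7,88/5)]
5. Canonical ring: [(7,13) (19,13) (19,14) (15,18) (9,18) (7,88/5)]

Clipped polygon: [(7,13) (19,13) (19,14) (15,18) (9,18) (7,88/5)]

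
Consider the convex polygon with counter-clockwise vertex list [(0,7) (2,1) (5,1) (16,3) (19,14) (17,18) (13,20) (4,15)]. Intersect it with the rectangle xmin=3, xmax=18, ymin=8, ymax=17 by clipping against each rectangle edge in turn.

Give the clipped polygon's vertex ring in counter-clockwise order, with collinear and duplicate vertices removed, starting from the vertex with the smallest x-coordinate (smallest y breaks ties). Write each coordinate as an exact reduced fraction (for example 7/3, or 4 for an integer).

Clipped polygon: [(3,8) (191/11,8) (18,31/3) (18,16) (35/2,17) (38/5,17) (4,15) (3,13)]

1. After x ≥ 3: [(3,13) (3,1) (5,1) (16,3) (19,14) (17,18) (13,20) (4,15)]
2. After x ≤ 18: [(3,13) (3,1) (5,1) (16,3) (18,31/3) (18,16) (17,18) (13,20) (4,15)]
3. After y ≥ 8: [(3,13) (3,8) (191/11,8) (18,31/3) (18,16) (17,18) (13,20) (4,15)]
4. After y ≤ 17: [(3,13) (3,8) (191/11,8) (18,31/3) (18,16) (35/2,17) (38/5,17) (4,15)]
5. Canonical ring: [(3,8) (191/11,8) (18,31/3) (18,16) (35/2,17) (38/5,17) (4,15) (3,13)]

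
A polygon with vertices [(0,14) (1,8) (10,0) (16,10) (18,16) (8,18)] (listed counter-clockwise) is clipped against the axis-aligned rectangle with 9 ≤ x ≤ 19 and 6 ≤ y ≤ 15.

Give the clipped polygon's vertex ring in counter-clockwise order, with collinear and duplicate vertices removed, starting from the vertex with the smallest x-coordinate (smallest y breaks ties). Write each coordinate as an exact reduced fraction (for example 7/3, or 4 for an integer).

1. After x ≥ 9: [(9,8/9) (10,0) (16,10) (18,16) (9,89/5)]
2. After x ≤ 19: [(9,8/9) (10,0) (16,10) (18,16) (9,89/5)]
3. After y ≥ 6: [(9,6) (68/5,6) (16,10) (18,16) (9,89/5)]
4. After y ≤ 15: [(9,15) (9,6) (68/5,6) (16,10) (53/3,15)]
5. Canonical ring: [(9,6) (68/5,6) (16,10) (53/3,15) (9,15)]

Clipped polygon: [(9,6) (68/5,6) (16,10) (53/3,15) (9,15)]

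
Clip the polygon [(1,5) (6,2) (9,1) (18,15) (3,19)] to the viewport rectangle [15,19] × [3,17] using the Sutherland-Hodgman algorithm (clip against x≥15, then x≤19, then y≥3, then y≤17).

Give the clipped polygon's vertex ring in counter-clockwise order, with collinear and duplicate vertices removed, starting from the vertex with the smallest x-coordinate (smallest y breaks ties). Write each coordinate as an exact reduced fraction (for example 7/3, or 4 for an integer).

1. After x ≥ 15: [(15,31/3) (18,15) (15,79/5)]
2. After x ≤ 19: [(15,31/3) (18,15) (15,79/5)]
3. After y ≥ 3: [(15,31/3) (18,15) (15,79/5)]
4. After y ≤ 17: [(15,31/3) (18,15) (15,79/5)]
5. Canonical ring: [(15,31/3) (18,15) (15,79/5)]

Clipped polygon: [(15,31/3) (18,15) (15,79/5)]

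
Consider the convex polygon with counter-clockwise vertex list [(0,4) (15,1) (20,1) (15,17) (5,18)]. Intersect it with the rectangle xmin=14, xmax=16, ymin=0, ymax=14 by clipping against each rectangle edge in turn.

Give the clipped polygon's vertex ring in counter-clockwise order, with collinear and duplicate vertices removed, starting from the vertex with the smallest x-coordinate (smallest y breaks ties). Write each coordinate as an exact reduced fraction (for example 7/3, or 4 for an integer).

Clipped polygon: [(14,6/5) (15,1) (16,1) (16,69/5) (255/16,14) (14,14)]

1. After x ≥ 14: [(14,6/5) (15,1) (20,1) (15,17) (14,171/10)]
2. After x ≤ 16: [(14,6/5) (15,1) (16,1) (16,69/5) (15,17) (14,171/10)]
3. After y ≥ 0: [(14,6/5) (15,1) (16,1) (16,69/5) (15,17) (14,171/10)]
4. After y ≤ 14: [(14,14) (14,6/5) (15,1) (16,1) (16,69/5) (255/16,14)]
5. Canonical ring: [(14,6/5) (15,1) (16,1) (16,69/5) (255/16,14) (14,14)]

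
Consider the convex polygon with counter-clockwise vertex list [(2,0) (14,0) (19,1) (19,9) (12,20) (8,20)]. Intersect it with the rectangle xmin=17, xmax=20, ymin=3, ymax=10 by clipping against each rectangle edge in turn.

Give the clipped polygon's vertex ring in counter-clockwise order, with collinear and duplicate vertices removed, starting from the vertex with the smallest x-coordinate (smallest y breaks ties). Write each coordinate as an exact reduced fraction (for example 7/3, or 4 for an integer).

1. After x ≥ 17: [(17,3/5) (19,1) (19,9) (17,85/7)]
2. After x ≤ 20: [(17,3/5) (19,1) (19,9) (17,85/7)]
3. After y ≥ 3: [(17,3) (19,3) (19,9) (17,85/7)]
4. After y ≤ 10: [(17,10) (17,3) (19,3) (19,9) (202/11,10)]
5. Canonical ring: [(17,3) (19,3) (19,9) (202/11,10) (17,10)]

Clipped polygon: [(17,3) (19,3) (19,9) (202/11,10) (17,10)]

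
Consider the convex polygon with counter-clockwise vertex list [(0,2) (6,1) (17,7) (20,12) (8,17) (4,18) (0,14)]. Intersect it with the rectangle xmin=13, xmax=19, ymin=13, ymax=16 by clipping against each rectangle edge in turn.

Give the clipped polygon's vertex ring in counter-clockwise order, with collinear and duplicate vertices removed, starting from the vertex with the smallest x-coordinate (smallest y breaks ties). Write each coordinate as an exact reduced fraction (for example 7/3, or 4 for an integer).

Clipped polygon: [(13,13) (88/5,13) (13,179/12)]

1. After x ≥ 13: [(13,53/11) (17,7) (20,12) (13,179/12)]
2. After x ≤ 19: [(13,53/11) (17,7) (19,31/3) (19,149/12) (13,179/12)]
3. After y ≥ 13: [(13,13) (88/5,13) (13,179/12)]
4. After y ≤ 16: [(13,13) (88/5,13) (13,179/12)]
5. Canonical ring: [(13,13) (88/5,13) (13,179/12)]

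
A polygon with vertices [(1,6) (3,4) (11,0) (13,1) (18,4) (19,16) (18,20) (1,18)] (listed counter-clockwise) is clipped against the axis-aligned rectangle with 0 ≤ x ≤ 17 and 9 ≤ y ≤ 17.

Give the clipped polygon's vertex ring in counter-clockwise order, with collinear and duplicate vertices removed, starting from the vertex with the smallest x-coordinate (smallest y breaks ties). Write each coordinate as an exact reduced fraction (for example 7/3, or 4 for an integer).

Clipped polygon: [(1,9) (17,9) (17,17) (1,17)]

1. After x ≥ 0: [(1,6) (3,4) (11,0) (13,1) (18,4) (19,16) (18,20) (1,18)]
2. After x ≤ 17: [(1,6) (3,4) (11,0) (13,1) (17,17/5) (17,338/17) (1,18)]
3. After y ≥ 9: [(1,9) (17,9) (17,338/17) (1,18)]
4. After y ≤ 17: [(1,17) (1,9) (17,9) (17,17)]
5. Canonical ring: [(1,9) (17,9) (17,17) (1,17)]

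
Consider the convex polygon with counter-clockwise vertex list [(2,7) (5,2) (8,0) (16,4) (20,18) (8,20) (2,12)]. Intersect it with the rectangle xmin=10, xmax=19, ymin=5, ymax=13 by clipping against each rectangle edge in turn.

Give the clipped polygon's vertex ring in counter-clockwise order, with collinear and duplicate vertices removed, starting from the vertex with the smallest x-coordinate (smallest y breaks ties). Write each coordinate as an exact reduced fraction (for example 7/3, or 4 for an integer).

1. After x ≥ 10: [(10,1) (16,4) (20,18) (10,59/3)]
2. After x ≤ 19: [(10,1) (16,4) (19,29/2) (19,109/6) (10,59/3)]
3. After y ≥ 5: [(10,5) (114/7,5) (19,29/2) (19,109/6) (10,59/3)]
4. After y ≤ 13: [(10,13) (10,5) (114/7,5) (130/7,13)]
5. Canonical ring: [(10,5) (114/7,5) (130/7,13) (10,13)]

Clipped polygon: [(10,5) (114/7,5) (130/7,13) (10,13)]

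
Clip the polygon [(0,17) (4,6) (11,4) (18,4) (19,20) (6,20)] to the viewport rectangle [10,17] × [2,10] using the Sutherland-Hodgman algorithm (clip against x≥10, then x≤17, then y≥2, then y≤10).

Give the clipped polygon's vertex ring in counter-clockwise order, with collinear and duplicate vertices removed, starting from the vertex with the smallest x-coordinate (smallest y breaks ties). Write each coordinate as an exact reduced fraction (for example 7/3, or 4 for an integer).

Clipped polygon: [(10,30/7) (11,4) (17,4) (17,10) (10,10)]

1. After x ≥ 10: [(10,30/7) (11,4) (18,4) (19,20) (10,20)]
2. After x ≤ 17: [(10,30/7) (11,4) (17,4) (17,20) (10,20)]
3. After y ≥ 2: [(10,30/7) (11,4) (17,4) (17,20) (10,20)]
4. After y ≤ 10: [(10,10) (10,30/7) (11,4) (17,4) (17,10)]
5. Canonical ring: [(10,30/7) (11,4) (17,4) (17,10) (10,10)]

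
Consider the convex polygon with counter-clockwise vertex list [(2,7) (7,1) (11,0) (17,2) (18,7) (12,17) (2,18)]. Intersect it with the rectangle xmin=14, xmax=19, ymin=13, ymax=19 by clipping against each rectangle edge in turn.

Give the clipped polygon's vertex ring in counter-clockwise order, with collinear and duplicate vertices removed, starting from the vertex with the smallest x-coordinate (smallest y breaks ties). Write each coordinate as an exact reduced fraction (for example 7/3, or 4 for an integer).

Clipped polygon: [(14,13) (72/5,13) (14,41/3)]

1. After x ≥ 14: [(14,1) (17,2) (18,7) (14,41/3)]
2. After x ≤ 19: [(14,1) (17,2) (18,7) (14,41/3)]
3. After y ≥ 13: [(14,13) (72/5,13) (14,41/3)]
4. After y ≤ 19: [(14,13) (72/5,13) (14,41/3)]
5. Canonical ring: [(14,13) (72/5,13) (14,41/3)]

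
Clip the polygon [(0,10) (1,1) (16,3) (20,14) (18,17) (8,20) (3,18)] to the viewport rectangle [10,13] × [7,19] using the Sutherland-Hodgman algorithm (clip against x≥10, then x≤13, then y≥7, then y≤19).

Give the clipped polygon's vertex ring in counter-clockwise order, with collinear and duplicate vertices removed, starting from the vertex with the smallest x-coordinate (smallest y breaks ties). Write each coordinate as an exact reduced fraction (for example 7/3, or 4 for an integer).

1. After x ≥ 10: [(10,11/5) (16,3) (20,14) (18,17) (10,97/5)]
2. After x ≤ 13: [(10,11/5) (13,13/5) (13,37/2) (10,97/5)]
3. After y ≥ 7: [(10,7) (13,7) (13,37/2) (10,97/5)]
4. After y ≤ 19: [(10,19) (10,7) (13,7) (13,37/2) (34/3,19)]
5. Canonical ring: [(10,7) (13,7) (13,37/2) (34/3,19) (10,19)]

Clipped polygon: [(10,7) (13,7) (13,37/2) (34/3,19) (10,19)]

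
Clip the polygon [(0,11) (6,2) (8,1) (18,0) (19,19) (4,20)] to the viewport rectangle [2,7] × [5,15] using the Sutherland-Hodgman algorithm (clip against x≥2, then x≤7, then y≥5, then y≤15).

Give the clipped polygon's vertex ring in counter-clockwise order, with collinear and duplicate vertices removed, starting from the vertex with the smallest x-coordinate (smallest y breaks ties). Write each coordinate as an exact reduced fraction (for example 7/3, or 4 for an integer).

1. After x ≥ 2: [(2,31/2) (2,8) (6,2) (8,1) (18,0) (19,19) (4,20)]
2. After x ≤ 7: [(2,31/2) (2,8) (6,2) (7,3/2) (7,99/5) (4,20)]
3. After y ≥ 5: [(2,31/2) (2,8) (4,5) (7,5) (7,99/5) (4,20)]
4. After y ≤ 15: [(2,15) (2,8) (4,5) (7,5) (7,15)]
5. Canonical ring: [(2,8) (4,5) (7,5) (7,15) (2,15)]

Clipped polygon: [(2,8) (4,5) (7,5) (7,15) (2,15)]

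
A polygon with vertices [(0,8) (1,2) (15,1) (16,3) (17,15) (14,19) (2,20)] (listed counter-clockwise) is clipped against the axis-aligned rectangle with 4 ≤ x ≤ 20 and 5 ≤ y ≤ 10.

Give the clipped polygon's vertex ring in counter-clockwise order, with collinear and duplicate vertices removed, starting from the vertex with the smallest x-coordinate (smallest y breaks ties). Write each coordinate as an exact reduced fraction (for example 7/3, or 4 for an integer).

1. After x ≥ 4: [(4,25/14) (15,1) (16,3) (17,15) (14,19) (4,119/6)]
2. After x ≤ 20: [(4,25/14) (15,1) (16,3) (17,15) (14,19) (4,119/6)]
3. After y ≥ 5: [(4,5) (97/6,5) (17,15) (14,19) (4,119/6)]
4. After y ≤ 10: [(4,10) (4,5) (97/6,5) (199/12,10)]
5. Canonical ring: [(4,5) (97/6,5) (199/12,10) (4,10)]

Clipped polygon: [(4,5) (97/6,5) (199/12,10) (4,10)]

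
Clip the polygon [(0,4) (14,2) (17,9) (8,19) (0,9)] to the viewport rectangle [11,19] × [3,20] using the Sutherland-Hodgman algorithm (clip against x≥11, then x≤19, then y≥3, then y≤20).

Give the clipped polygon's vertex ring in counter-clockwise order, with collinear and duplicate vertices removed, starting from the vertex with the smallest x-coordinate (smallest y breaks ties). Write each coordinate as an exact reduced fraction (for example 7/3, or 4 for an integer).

1. After x ≥ 11: [(11,17/7) (14,2) (17,9) (11,47/3)]
2. After x ≤ 19: [(11,17/7) (14,2) (17,9) (11,47/3)]
3. After y ≥ 3: [(11,3) (101/7,3) (17,9) (11,47/3)]
4. After y ≤ 20: [(11,3) (101/7,3) (17,9) (11,47/3)]
5. Canonical ring: [(11,3) (101/7,3) (17,9) (11,47/3)]

Clipped polygon: [(11,3) (101/7,3) (17,9) (11,47/3)]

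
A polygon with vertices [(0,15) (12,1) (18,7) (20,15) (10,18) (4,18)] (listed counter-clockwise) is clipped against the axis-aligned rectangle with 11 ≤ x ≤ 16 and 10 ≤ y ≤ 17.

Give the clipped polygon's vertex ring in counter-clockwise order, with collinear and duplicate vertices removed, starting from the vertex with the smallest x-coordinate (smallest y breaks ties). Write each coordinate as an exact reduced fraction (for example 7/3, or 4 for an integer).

Clipped polygon: [(11,10) (16,10) (16,81/5) (40/3,17) (11,17)]

1. After x ≥ 11: [(11,13/6) (12,1) (18,7) (20,15) (11,177/10)]
2. After x ≤ 16: [(11,13/6) (12,1) (16,5) (16,81/5) (11,177/10)]
3. After y ≥ 10: [(11,10) (16,10) (16,81/5) (11,177/10)]
4. After y ≤ 17: [(11,17) (11,10) (16,10) (16,81/5) (40/3,17)]
5. Canonical ring: [(11,10) (16,10) (16,81/5) (40/3,17) (11,17)]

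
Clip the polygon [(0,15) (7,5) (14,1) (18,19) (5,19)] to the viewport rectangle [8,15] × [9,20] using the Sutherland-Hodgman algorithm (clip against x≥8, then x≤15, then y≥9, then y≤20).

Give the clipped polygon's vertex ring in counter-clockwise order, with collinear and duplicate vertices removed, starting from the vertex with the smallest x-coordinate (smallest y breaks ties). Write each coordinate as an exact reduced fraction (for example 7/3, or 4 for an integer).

Clipped polygon: [(8,9) (15,9) (15,19) (8,19)]

1. After x ≥ 8: [(8,31/7) (14,1) (18,19) (8,19)]
2. After x ≤ 15: [(8,31/7) (14,1) (15,11/2) (15,19) (8,19)]
3. After y ≥ 9: [(8,9) (15,9) (15,19) (8,19)]
4. After y ≤ 20: [(8,9) (15,9) (15,19) (8,19)]
5. Canonical ring: [(8,9) (15,9) (15,19) (8,19)]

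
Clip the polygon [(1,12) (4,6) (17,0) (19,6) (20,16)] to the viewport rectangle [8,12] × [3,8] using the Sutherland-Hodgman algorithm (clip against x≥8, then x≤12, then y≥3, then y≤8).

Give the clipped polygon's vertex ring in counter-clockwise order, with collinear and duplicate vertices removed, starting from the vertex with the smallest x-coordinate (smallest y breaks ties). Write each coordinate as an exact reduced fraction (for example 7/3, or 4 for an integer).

1. After x ≥ 8: [(8,256/19) (8,54/13) (17,0) (19,6) (20,16)]
2. After x ≤ 12: [(12,272/19) (8,256/19) (8,54/13) (12,30/13)]
3. After y ≥ 3: [(12,3) (12,272/19) (8,256/19) (8,54/13) (21/2,3)]
4. After y ≤ 8: [(12,3) (12,8) (8,8) (8,54/13) (21/2,3)]
5. Canonical ring: [(8,54/13) (21/2,3) (12,3) (12,8) (8,8)]

Clipped polygon: [(8,54/13) (21/2,3) (12,3) (12,8) (8,8)]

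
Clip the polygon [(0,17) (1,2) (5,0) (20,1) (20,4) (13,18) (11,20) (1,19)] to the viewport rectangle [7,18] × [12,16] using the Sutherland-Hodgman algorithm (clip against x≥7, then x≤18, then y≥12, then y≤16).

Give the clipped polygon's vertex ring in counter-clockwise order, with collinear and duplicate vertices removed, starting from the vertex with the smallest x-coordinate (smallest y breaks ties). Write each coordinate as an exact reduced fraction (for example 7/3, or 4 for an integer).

1. After x ≥ 7: [(7,2/15) (20,1) (20,4) (13,18) (11,20) (7,98/5)]
2. After x ≤ 18: [(7,2/15) (18,13/15) (18,8) (13,18) (11,20) (7,98/5)]
3. After y ≥ 12: [(7,12) (16,12) (13,18) (11,20) (7,98/5)]
4. After y ≤ 16: [(7,16) (7,12) (16,12) (14,16)]
5. Canonical ring: [(7,12) (16,12) (14,16) (7,16)]

Clipped polygon: [(7,12) (16,12) (14,16) (7,16)]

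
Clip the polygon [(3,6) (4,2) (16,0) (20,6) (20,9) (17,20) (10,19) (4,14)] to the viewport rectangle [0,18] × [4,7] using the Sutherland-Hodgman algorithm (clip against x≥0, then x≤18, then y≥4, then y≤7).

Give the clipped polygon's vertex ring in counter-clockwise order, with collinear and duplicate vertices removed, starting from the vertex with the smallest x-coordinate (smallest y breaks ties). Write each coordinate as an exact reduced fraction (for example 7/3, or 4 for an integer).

1. After x ≥ 0: [(3,6) (4,2) (16,0) (20,6) (20,9) (17,20) (10,19) (4,14)]
2. After x ≤ 18: [(3,6) (4,2) (16,0) (18,3) (18,49/3) (17,20) (10,19) (4,14)]
3. After y ≥ 4: [(3,6) (7/2,4) (18,4) (18,49/3) (17,20) (10,19) (4,14)]
4. After y ≤ 7: [(25/8,7) (3,6) (7/2,4) (18,4) (18,7)]
5. Canonical ring: [(3,6) (7/2,4) (18,4) (18,7) (25/8,7)]

Clipped polygon: [(3,6) (7/2,4) (18,4) (18,7) (25/8,7)]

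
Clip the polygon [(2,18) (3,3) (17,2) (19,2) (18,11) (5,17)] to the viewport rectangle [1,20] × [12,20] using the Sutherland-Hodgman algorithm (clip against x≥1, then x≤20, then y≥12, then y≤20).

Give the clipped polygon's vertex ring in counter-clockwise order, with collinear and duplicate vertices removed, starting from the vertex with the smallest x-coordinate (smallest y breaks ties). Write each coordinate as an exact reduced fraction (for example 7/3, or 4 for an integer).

Clipped polygon: [(2,18) (12/5,12) (95/6,12) (5,17)]

1. After x ≥ 1: [(2,18) (3,3) (17,2) (19,2) (18,11) (5,17)]
2. After x ≤ 20: [(2,18) (3,3) (17,2) (19,2) (18,11) (5,17)]
3. After y ≥ 12: [(2,18) (12/5,12) (95/6,12) (5,17)]
4. After y ≤ 20: [(2,18) (12/5,12) (95/6,12) (5,17)]
5. Canonical ring: [(2,18) (12/5,12) (95/6,12) (5,17)]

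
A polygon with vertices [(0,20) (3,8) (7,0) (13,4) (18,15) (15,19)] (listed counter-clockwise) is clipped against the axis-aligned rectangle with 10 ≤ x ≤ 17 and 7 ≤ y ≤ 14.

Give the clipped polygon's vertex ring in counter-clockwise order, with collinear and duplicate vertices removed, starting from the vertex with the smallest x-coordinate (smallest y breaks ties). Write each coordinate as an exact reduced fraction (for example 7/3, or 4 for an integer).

Clipped polygon: [(10,7) (158/11,7) (17,64/5) (17,14) (10,14)]

1. After x ≥ 10: [(10,58/3) (10,2) (13,4) (18,15) (15,19)]
2. After x ≤ 17: [(10,58/3) (10,2) (13,4) (17,64/5) (17,49/3) (15,19)]
3. After y ≥ 7: [(10,58/3) (10,7) (158/11,7) (17,64/5) (17,49/3) (15,19)]
4. After y ≤ 14: [(10,14) (10,7) (158/11,7) (17,64/5) (17,14)]
5. Canonical ring: [(10,7) (158/11,7) (17,64/5) (17,14) (10,14)]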